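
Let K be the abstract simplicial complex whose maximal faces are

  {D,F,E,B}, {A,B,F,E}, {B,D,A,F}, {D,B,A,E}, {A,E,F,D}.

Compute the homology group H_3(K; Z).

Take the total order A < B < D < E < F on the vertex set. Then K (dimension 3) consists of the simplices:

  0-simplices (5): A, B, D, E, F
  1-simplices (10): AB, AD, AE, AF, BD, BE, BF, DE, DF, EF
  2-simplices (10): ABD, ABE, ABF, ADE, ADF, AEF, BDE, BDF, BEF, DEF
  3-simplices (5): ABDE, ABDF, ABEF, ADEF, BDEF

so the chain groups are C_0 ≅ Z^5, C_1 ≅ Z^10, C_2 ≅ Z^10, C_3 ≅ Z^5.

The boundary map ∂_1: C_1 → C_0 sends each edge [p,q] (with p < q) to q − p.
The 5×10 boundary matrix has rank 4 and Smith normal form diag(1,1,1,1).

The boundary map ∂_2: C_2 → C_1 sends each 2-simplex [p,q,r] to [q,r] − [p,r] + [p,q]. For instance
  ∂BEF = EF − BF + BE,
  ∂BDE = DE − BE + BD.
The 10×10 boundary matrix has rank 6 and Smith normal form diag(1,1,1,1,1,1).

∂_3: C_3 → C_2 sends each 3-simplex σ to the alternating sum Σ_i (−1)^i (σ with its i-th vertex removed). For instance
  ∂ABEF = BEF − AEF + ABF − ABE,
  ∂ABDE = BDE − ADE + ABE − ABD.
The resulting 10×5 matrix has rank 4, and its Smith normal form has invariant factors (1,1,1,1).

Reading off H_k = ker ∂_k / im ∂_{k+1}:

  H_3: rank ker ∂_3 − rank ∂_4 = (5 − 4) − 0 = 1, and there is no ∂_4, so H_3 = Z.

H_3 ≅ Z.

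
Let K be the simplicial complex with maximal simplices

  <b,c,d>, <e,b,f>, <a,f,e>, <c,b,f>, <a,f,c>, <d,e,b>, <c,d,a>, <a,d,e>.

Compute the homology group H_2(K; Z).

Order the vertices as a < b < c < d < e < f. Listing each simplex with vertices in this order, K has dimension 2 with simplices:

  0-simplices (6): a, b, c, d, e, f
  1-simplices (12): ac, ad, ae, af, bc, bd, be, bf, cd, cf, de, ef
  2-simplices (8): acd, acf, ade, aef, bcd, bcf, bde, bef

giving chain groups C_0 ≅ Z^6, C_1 ≅ Z^12, C_2 ≅ Z^8.

∂_1: C_1 → C_0 is given by ∂[p,q] = [q] − [p].
As a 6×12 matrix over Z this has rank 5, with invariant factors (1,1,1,1,1).

Boundary ∂_2: C_2 → C_1 maps a triangle to the signed sum of its edges. For instance
  ∂bde = de − be + bd,
  ∂acd = cd − ad + ac.
As a 12×8 matrix over Z this has rank 7, with invariant factors (1,1,1,1,1,1,1).

Computing H_k = (kernel of ∂_k) / (image of ∂_{k+1}):

  H_2: rank ker ∂_2 − rank ∂_3 = (8 − 7) − 0 = 1, and there is no ∂_3, so H_2 ≅ Z.

H_2 = Z.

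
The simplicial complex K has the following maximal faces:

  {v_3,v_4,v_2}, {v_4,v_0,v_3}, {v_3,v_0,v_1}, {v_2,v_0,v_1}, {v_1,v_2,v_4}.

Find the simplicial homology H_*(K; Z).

H_0 ≅ Z,  H_1 ≅ Z,  H_2 = 0.

K has 5 vertices, 10 edges, 5 triangles.
rank ∂_0 = 0, rank ∂_1 = 4 ⇒ b_0 = 5 − 0 − 4 = 1; all invariant factors of ∂_1 are 1 so no torsion. So H_0 = Z.
rank ∂_1 = 4, rank ∂_2 = 5 ⇒ b_1 = 10 − 4 − 5 = 1; all invariant factors of ∂_2 are 1 so no torsion. So H_1 = Z.
rank ∂_2 = 5, rank ∂_3 = 0 ⇒ b_2 = 5 − 5 − 0 = 0. So H_2 = 0.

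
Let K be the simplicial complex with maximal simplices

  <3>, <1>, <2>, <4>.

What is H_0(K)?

Take the total order 1 < 2 < 3 < 4 on the vertex set. Then K (dimension 0) consists of the simplices:

  0-simplices (4): [1], [2], [3], [4]

so the chain groups are C_0 ≅ Z^4.

From H_k ≅ ker(∂_k) / im(∂_{k+1}) we obtain:

  H_0: rank C_0 − rank ∂_1 = 4 − 0 = 4, and there is no ∂_1, so H_0 = Z^4.

H_0 ≅ Z^4.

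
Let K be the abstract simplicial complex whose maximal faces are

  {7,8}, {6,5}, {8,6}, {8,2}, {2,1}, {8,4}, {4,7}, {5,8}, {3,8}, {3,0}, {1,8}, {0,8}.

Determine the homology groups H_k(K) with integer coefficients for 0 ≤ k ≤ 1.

Take the total order 0 < 1 < 2 < 3 < 4 < 5 < 6 < 7 < 8 on the vertex set. Then K (dimension 1) consists of the simplices:

  0-simplices (9): [0], [1], [2], [3], [4], [5], [6], [7], [8]
  1-simplices (12): [0,3], [0,8], [1,2], [1,8], [2,8], [3,8], [4,7], [4,8], [5,6], [5,8], [6,8], [7,8]

giving chain groups C_0 ≅ Z^9, C_1 ≅ Z^12.

∂_1: C_1 → C_0 sends each edge [p,q] (with p < q) to q − p.
The 9×12 boundary matrix has rank 8 and Smith normal form diag(1,1,1,1,1,1,1,1).

Now H_k = ker ∂_k / im ∂_{k+1}, so:

  H_0: rank C_0 − rank ∂_1 = 9 − 8 = 1, and the invariant factors of ∂_1 are all 1, so H_0 ≅ Z.
  H_1: rank ker ∂_1 − rank ∂_2 = (12 − 8) − 0 = 4, and there is no ∂_2, so H_1 ≅ Z^4.

As a check, the Euler characteristic is 9 − 12 = -3, which agrees with 1 − 4 = -3.

H_0 = Z,  H_1 = Z^4.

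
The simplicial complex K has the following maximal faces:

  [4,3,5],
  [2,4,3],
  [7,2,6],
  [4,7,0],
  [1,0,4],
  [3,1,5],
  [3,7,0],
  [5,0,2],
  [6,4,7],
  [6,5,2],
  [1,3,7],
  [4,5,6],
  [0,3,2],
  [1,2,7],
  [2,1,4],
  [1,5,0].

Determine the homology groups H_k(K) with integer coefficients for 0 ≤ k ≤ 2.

Fix the vertex order 0 < 1 < 2 < 3 < 4 < 5 < 6 < 7 and write every simplex with vertices in increasing order. Then dim K = 2 and the simplices of K are:

  0-simplices (8): [0], [1], [2], [3], [4], [5], [6], [7]
  1-simplices (24): (24 of them)
  2-simplices (16): [0,1,4], [0,1,5], [0,2,3], [0,2,5], [0,3,7], [0,4,7], [1,2,4], [1,2,7], [1,3,5], [1,3,7], [2,3,4], [2,5,6], [2,6,7], [3,4,5], [4,5,6], [4,6,7]

Hence C_0 ≅ Z^8, C_1 ≅ Z^24, C_2 ≅ Z^16.

∂_1: C_1 → C_0 is given by ∂[p,q] = [q] − [p].
As a 8×24 matrix over Z this has rank 7, with invariant factors (1,1,1,1,1,1,1).

The boundary map ∂_2: C_2 → C_1 sends each 2-simplex [p,q,r] to [q,r] − [p,r] + [p,q]. For instance
  ∂[2,5,6] = [5,6] − [2,6] + [2,5],
  ∂[4,5,6] = [5,6] − [4,6] + [4,5].
The 24×16 boundary matrix has rank 15 and Smith normal form diag(1,1,1,1,1,1,1,1,1,1,1,1,1,1,1).

Computing H_k = (kernel of ∂_k) / (image of ∂_{k+1}):

  H_0: rank C_0 − rank ∂_1 = 8 − 7 = 1, and the invariant factors of ∂_1 are all 1, so H_0 ≅ Z.
  H_1: rank ker ∂_1 − rank ∂_2 = (24 − 7) − 15 = 2, and the invariant factors of ∂_2 are all 1, so H_1 ≅ Z^2.
  H_2: rank ker ∂_2 − rank ∂_3 = (16 − 15) − 0 = 1, and there is no ∂_3, so H_2 ≅ Z.

H_0 = Z,  H_1 = Z^2,  H_2 = Z.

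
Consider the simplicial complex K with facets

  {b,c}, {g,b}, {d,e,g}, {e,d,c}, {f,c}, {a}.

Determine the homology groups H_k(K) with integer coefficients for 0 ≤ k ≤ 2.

Order the vertices as a < b < c < d < e < f < g. Listing each simplex with vertices in this order, K has dimension 2 with simplices:

  0-simplices (7): a, b, c, d, e, f, g
  1-simplices (8): bc, bg, cd, ce, cf, de, dg, eg
  2-simplices (2): cde, deg

so the chain groups are C_0 ≅ Z^7, C_1 ≅ Z^8, C_2 ≅ Z^2.

∂_1: C_1 → C_0 is given by ∂[p,q] = [q] − [p]. For instance
  ∂ce = e − c.
This gives a 7×8 integer matrix of rank 5; reducing to Smith normal form yields diagonal entries (1,1,1,1,1).

The boundary map ∂_2: C_2 → C_1 maps a triangle to the signed sum of its edges. For instance
  ∂deg = eg − dg + de,
  ∂cde = de − ce + cd.
The 8×2 boundary matrix has rank 2 and Smith normal form diag(1,1).

From H_k ≅ ker(∂_k) / im(∂_{k+1}) we obtain:

  H_0: rank C_0 − rank ∂_1 = 7 − 5 = 2, and the invariant factors of ∂_1 are all 1, so H_0 = Z^2.
  H_1: rank ker ∂_1 − rank ∂_2 = (8 − 5) − 2 = 1, and the invariant factors of ∂_2 are all 1, so H_1 = Z.
  H_2: rank ker ∂_2 − rank ∂_3 = (2 − 2) − 0 = 0, and there is no ∂_3, so H_2 = 0.

H_0 = Z^2,  H_1 = Z,  H_2 = 0.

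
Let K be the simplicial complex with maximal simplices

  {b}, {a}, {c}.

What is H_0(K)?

K has 3 vertices.
rank ∂_0 = 0, rank ∂_1 = 0 ⇒ b_0 = 3 − 0 − 0 = 3. So H_0 = Z^3.

H_0 = Z^3.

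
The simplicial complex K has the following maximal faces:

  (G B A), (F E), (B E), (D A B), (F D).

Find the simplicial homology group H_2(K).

H_2 ≅ 0.

Fix the vertex order A < B < D < E < F < G and write every simplex with vertices in increasing order. Then dim K = 2 and the simplices of K are:

  0-simplices (6): A, B, D, E, F, G
  1-simplices (8): AB, AD, AG, BD, BE, BG, DF, EF
  2-simplices (2): ABD, ABG

Hence C_0 ≅ Z^6, C_1 ≅ Z^8, C_2 ≅ Z^2.

The boundary map ∂_1: C_1 → C_0 is given by ∂[p,q] = [q] − [p]. For instance
  ∂BE = E − B.
The resulting 6×8 matrix has rank 5, and its Smith normal form has invariant factors (1,1,1,1,1).

∂_2: C_2 → C_1 sends each 2-simplex [p,q,r] to [q,r] − [p,r] + [p,q]. For instance
  ∂ABD = BD − AD + AB,
  ∂ABG = BG − AG + AB.
This gives a 8×2 integer matrix of rank 2; reducing to Smith normal form yields diagonal entries (1,1).

Reading off H_k = ker ∂_k / im ∂_{k+1}:

  H_2: rank ker ∂_2 − rank ∂_3 = (2 − 2) − 0 = 0, and there is no ∂_3, so H_2 = 0.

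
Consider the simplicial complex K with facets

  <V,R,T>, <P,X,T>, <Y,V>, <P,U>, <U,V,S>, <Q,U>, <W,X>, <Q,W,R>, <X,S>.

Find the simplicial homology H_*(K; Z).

We work with the vertex ordering P < Q < R < S < T < U < V < W < X < Y. The simplices of K, each written with vertices in increasing order, are:

  0-simplices (10): P, Q, R, S, T, U, V, W, X, Y
  1-simplices (17): PT, PU, PX, QR, QU, QW, RT, RV, RW, SU, SV, SX, TV, TX, UV, VY, WX
  2-simplices (4): PTX, QRW, RTV, SUV

giving chain groups C_0 ≅ Z^10, C_1 ≅ Z^17, C_2 ≅ Z^4.

∂_1: C_1 → C_0 is given by ∂[p,q] = [q] − [p]. For instance
  ∂TV = V − T.
The 10×17 boundary matrix has rank 9 and Smith normal form diag(1,1,1,1,1,1,1,1,1).

∂_2: C_2 → C_1 maps a triangle to the signed sum of its edges. For instance
  ∂RTV = TV − RV + RT,
  ∂SUV = UV − SV + SU.
As a 17×4 matrix over Z this has rank 4, with invariant factors (1,1,1,1).

Computing H_k = (kernel of ∂_k) / (image of ∂_{k+1}):

  H_0: rank C_0 − rank ∂_1 = 10 − 9 = 1, and the invariant factors of ∂_1 are all 1, so H_0 ≅ Z.
  H_1: rank ker ∂_1 − rank ∂_2 = (17 − 9) − 4 = 4, and the invariant factors of ∂_2 are all 1, so H_1 ≅ Z^4.
  H_2: rank ker ∂_2 − rank ∂_3 = (4 − 4) − 0 = 0, and there is no ∂_3, so H_2 ≅ 0.

H_0 ≅ Z,  H_1 ≅ Z^4,  H_2 = 0.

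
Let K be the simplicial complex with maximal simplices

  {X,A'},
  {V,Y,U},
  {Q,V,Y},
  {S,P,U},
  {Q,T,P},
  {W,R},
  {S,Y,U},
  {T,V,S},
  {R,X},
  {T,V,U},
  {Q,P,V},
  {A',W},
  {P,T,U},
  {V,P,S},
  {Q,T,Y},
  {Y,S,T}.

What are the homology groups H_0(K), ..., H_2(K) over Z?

H_0 = Z^2,  H_1 = Z × Z/2,  H_2 = 0.

K has 11 vertices, 22 edges, 12 triangles.
rank ∂_0 = 0, rank ∂_1 = 9 ⇒ b_0 = 11 − 0 − 9 = 2; all invariant factors of ∂_1 are 1 so no torsion. So H_0 = Z^2.
rank ∂_1 = 9, rank ∂_2 = 12 ⇒ b_1 = 22 − 9 − 12 = 1; ∂_2 has invariant factor(s) [2] giving torsion. So H_1 = Z × Z/2.
rank ∂_2 = 12, rank ∂_3 = 0 ⇒ b_2 = 12 − 12 − 0 = 0. So H_2 = 0.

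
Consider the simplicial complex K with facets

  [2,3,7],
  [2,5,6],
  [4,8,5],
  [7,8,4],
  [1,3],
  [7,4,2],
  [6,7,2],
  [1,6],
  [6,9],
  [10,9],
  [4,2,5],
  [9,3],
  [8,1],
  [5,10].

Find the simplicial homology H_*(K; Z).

Take the total order 1 < 2 < 3 < 4 < 5 < 6 < 7 < 8 < 9 < 10 on the vertex set. Then K (dimension 2) consists of the simplices:

  0-simplices (10): [1], [2], [3], [4], [5], [6], [7], [8], [9], [10]
  1-simplices (20): [1,3], [1,6], [1,8], [2,3], [2,4], [2,5], [2,6], [2,7], [3,7], [3,9], [4,5], [4,7], [4,8], [5,6], [5,8], [5,10], [6,7], [6,9], [7,8], [9,10]
  2-simplices (7): [2,3,7], [2,4,5], [2,4,7], [2,5,6], [2,6,7], [4,5,8], [4,7,8]

so the chain groups are C_0 ≅ Z^10, C_1 ≅ Z^20, C_2 ≅ Z^7.

Boundary ∂_1: C_1 → C_0 sends each edge [p,q] (with p < q) to q − p.
The 10×20 boundary matrix has rank 9 and Smith normal form diag(1,1,1,1,1,1,1,1,1).

∂_2: C_2 → C_1 acts by ∂[p,q,r] = [q,r] − [p,r] + [p,q]. For instance
  ∂[2,3,7] = [3,7] − [2,7] + [2,3],
  ∂[2,4,7] = [4,7] − [2,7] + [2,4].
The resulting 20×7 matrix has rank 7, and its Smith normal form has invariant factors (1,1,1,1,1,1,1).

Now H_k = ker ∂_k / im ∂_{k+1}, so:

  H_0: rank C_0 − rank ∂_1 = 10 − 9 = 1, and the invariant factors of ∂_1 are all 1, so H_0 = Z.
  H_1: rank ker ∂_1 − rank ∂_2 = (20 − 9) − 7 = 4, and the invariant factors of ∂_2 are all 1, so H_1 = Z^4.
  H_2: rank ker ∂_2 − rank ∂_3 = (7 − 7) − 0 = 0, and there is no ∂_3, so H_2 = 0.

H_0 ≅ Z,  H_1 ≅ Z^4,  H_2 = 0.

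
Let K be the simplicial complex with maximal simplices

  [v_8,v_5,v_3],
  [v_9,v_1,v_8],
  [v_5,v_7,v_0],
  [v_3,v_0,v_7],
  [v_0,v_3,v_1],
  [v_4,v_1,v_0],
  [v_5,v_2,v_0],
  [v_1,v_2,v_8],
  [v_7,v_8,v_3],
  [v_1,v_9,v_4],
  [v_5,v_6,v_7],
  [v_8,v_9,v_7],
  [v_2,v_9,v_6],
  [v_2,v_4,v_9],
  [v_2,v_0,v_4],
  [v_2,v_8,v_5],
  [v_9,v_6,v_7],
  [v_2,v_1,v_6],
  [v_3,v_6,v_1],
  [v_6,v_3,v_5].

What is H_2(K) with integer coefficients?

H_2 = 0.

K has 10 vertices, 30 edges, 20 triangles.
rank ∂_2 = 20, rank ∂_3 = 0 ⇒ b_2 = 20 − 20 − 0 = 0. So H_2 ≅ 0.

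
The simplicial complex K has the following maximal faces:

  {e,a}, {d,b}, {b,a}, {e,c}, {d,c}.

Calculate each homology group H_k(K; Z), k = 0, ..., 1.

H_0 ≅ Z,  H_1 ≅ Z.

K has 5 vertices, 5 edges.
rank ∂_0 = 0, rank ∂_1 = 4 ⇒ b_0 = 5 − 0 − 4 = 1; all invariant factors of ∂_1 are 1 so no torsion. So H_0 = Z.
rank ∂_1 = 4, rank ∂_2 = 0 ⇒ b_1 = 5 − 4 − 0 = 1. So H_1 = Z.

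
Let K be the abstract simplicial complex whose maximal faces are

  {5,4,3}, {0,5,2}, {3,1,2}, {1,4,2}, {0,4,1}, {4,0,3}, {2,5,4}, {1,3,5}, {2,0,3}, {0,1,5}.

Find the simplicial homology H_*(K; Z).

K has 6 vertices, 15 edges, 10 triangles.
rank ∂_0 = 0, rank ∂_1 = 5 ⇒ b_0 = 6 − 0 − 5 = 1; all invariant factors of ∂_1 are 1 so no torsion. So H_0 = Z.
rank ∂_1 = 5, rank ∂_2 = 10 ⇒ b_1 = 15 − 5 − 10 = 0; ∂_2 has invariant factor(s) [2] giving torsion. So H_1 = Z/2.
rank ∂_2 = 10, rank ∂_3 = 0 ⇒ b_2 = 10 − 10 − 0 = 0. So H_2 = 0.

H_0 = Z,  H_1 = Z/2,  H_2 = 0.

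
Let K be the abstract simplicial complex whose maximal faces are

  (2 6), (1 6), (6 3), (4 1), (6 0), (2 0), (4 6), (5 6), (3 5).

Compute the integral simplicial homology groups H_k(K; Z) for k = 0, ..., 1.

H_0 = Z,  H_1 = Z^3.

Take the total order 0 < 1 < 2 < 3 < 4 < 5 < 6 on the vertex set. Then K (dimension 1) consists of the simplices:

  0-simplices (7): [0], [1], [2], [3], [4], [5], [6]
  1-simplices (9): [0,2], [0,6], [1,4], [1,6], [2,6], [3,5], [3,6], [4,6], [5,6]

giving chain groups C_0 ≅ Z^7, C_1 ≅ Z^9.

∂_1: C_1 → C_0 is given by ∂[p,q] = [q] − [p]. For instance
  ∂[5,6] = [6] − [5].
The resulting 7×9 matrix has rank 6, and its Smith normal form has invariant factors (1,1,1,1,1,1).

Computing H_k = (kernel of ∂_k) / (image of ∂_{k+1}):

  H_0: rank C_0 − rank ∂_1 = 7 − 6 = 1, and the invariant factors of ∂_1 are all 1, so H_0 ≅ Z.
  H_1: rank ker ∂_1 − rank ∂_2 = (9 − 6) − 0 = 3, and there is no ∂_2, so H_1 ≅ Z^3.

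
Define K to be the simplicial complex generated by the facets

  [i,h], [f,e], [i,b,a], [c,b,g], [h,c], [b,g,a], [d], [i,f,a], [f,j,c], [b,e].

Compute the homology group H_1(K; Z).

Order the vertices as a < b < c < d < e < f < g < h < i < j. Listing each simplex with vertices in this order, K has dimension 2 with simplices:

  0-simplices (10): a, b, c, d, e, f, g, h, i, j
  1-simplices (16): ab, af, ag, ai, bc, be, bg, bi, cf, cg, ch, cj, ef, fi, fj, hi
  2-simplices (5): abg, abi, afi, bcg, cfj

Hence C_0 ≅ Z^10, C_1 ≅ Z^16, C_2 ≅ Z^5.

The boundary map ∂_1: C_1 → C_0 is given by ∂[p,q] = [q] − [p]. For instance
  ∂ai = i − a.
The 10×16 boundary matrix has rank 8 and Smith normal form diag(1,1,1,1,1,1,1,1).

∂_2: C_2 → C_1 maps a triangle to the signed sum of its edges. For instance
  ∂abi = bi − ai + ab,
  ∂cfj = fj − cj + cf.
This gives a 16×5 integer matrix of rank 5; reducing to Smith normal form yields diagonal entries (1,1,1,1,1).

Reading off H_k = ker ∂_k / im ∂_{k+1}:

  H_1: rank ker ∂_1 − rank ∂_2 = (16 − 8) − 5 = 3, and the invariant factors of ∂_2 are all 1, so H_1 ≅ Z^3.

H_1 ≅ Z^3.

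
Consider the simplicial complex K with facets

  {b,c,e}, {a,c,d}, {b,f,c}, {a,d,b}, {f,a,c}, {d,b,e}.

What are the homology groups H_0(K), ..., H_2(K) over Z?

H_0 ≅ Z,  H_1 ≅ Z,  H_2 = 0.

Fix the vertex order a < b < c < d < e < f and write every simplex with vertices in increasing order. Then dim K = 2 and the simplices of K are:

  0-simplices (6): a, b, c, d, e, f
  1-simplices (12): ab, ac, ad, af, bc, bd, be, bf, cd, ce, cf, de
  2-simplices (6): abd, acd, acf, bce, bcf, bde

giving chain groups C_0 ≅ Z^6, C_1 ≅ Z^12, C_2 ≅ Z^6.

Boundary ∂_1: C_1 → C_0 is given by ∂[p,q] = [q] − [p]. For instance
  ∂cf = f − c.
As a 6×12 matrix over Z this has rank 5, with invariant factors (1,1,1,1,1).

The boundary map ∂_2: C_2 → C_1 acts by ∂[p,q,r] = [q,r] − [p,r] + [p,q]. For instance
  ∂acd = cd − ad + ac,
  ∂bce = ce − be + bc.
The resulting 12×6 matrix has rank 6, and its Smith normal form has invariant factors (1,1,1,1,1,1).

From H_k ≅ ker(∂_k) / im(∂_{k+1}) we obtain:

  H_0: rank C_0 − rank ∂_1 = 6 − 5 = 1, and the invariant factors of ∂_1 are all 1, so H_0 = Z.
  H_1: rank ker ∂_1 − rank ∂_2 = (12 − 5) − 6 = 1, and the invariant factors of ∂_2 are all 1, so H_1 = Z.
  H_2: rank ker ∂_2 − rank ∂_3 = (6 − 6) − 0 = 0, and there is no ∂_3, so H_2 = 0.

As a check, the Euler characteristic is 6 − 12 + 6 = 0, which agrees with 1 − 1 + 0 = 0.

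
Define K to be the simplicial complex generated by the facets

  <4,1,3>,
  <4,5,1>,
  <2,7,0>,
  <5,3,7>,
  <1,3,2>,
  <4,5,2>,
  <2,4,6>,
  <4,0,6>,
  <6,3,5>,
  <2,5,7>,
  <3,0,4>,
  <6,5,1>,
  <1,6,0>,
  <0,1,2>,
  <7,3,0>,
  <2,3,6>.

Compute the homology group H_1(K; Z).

We work with the vertex ordering 0 < 1 < 2 < 3 < 4 < 5 < 6 < 7. The simplices of K, each written with vertices in increasing order, are:

  0-simplices (8): [0], [1], [2], [3], [4], [5], [6], [7]
  1-simplices (24): (24 of them)
  2-simplices (16): [0,1,2], [0,1,6], [0,2,7], [0,3,4], [0,3,7], [0,4,6], [1,2,3], [1,3,4], [1,4,5], [1,5,6], [2,3,6], [2,4,5], [2,4,6], [2,5,7], [3,5,6], [3,5,7]

Hence C_0 ≅ Z^8, C_1 ≅ Z^24, C_2 ≅ Z^16.

∂_1: C_1 → C_0 maps an edge to its endpoints' difference, ∂[p,q] = q − p.
The 8×24 boundary matrix has rank 7 and Smith normal form diag(1,1,1,1,1,1,1).

Boundary ∂_2: C_2 → C_1 maps a triangle to the signed sum of its edges. For instance
  ∂[2,3,6] = [3,6] − [2,6] + [2,3],
  ∂[1,5,6] = [5,6] − [1,6] + [1,5].
The resulting 24×16 matrix has rank 15, and its Smith normal form has invariant factors (1,1,1,1,1,1,1,1,1,1,1,1,1,1,1).

Computing H_k = (kernel of ∂_k) / (image of ∂_{k+1}):

  H_1: rank ker ∂_1 − rank ∂_2 = (24 − 7) − 15 = 2, and the invariant factors of ∂_2 are all 1, so H_1 = Z^2.

(K is a triangulation of the torus T^2.)

H_1 ≅ Z^2.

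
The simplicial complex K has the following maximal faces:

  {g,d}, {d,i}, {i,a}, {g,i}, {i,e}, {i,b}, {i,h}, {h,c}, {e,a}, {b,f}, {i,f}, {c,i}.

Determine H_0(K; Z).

H_0 ≅ Z.

Take the total order a < b < c < d < e < f < g < h < i on the vertex set. Then K (dimension 1) consists of the simplices:

  0-simplices (9): a, b, c, d, e, f, g, h, i
  1-simplices (12): ae, ai, bf, bi, ch, ci, dg, di, ei, fi, gi, hi

so the chain groups are C_0 ≅ Z^9, C_1 ≅ Z^12.

The boundary map ∂_1: C_1 → C_0 sends each edge [p,q] (with p < q) to q − p.
As a 9×12 matrix over Z this has rank 8, with invariant factors (1,1,1,1,1,1,1,1).

From H_k ≅ ker(∂_k) / im(∂_{k+1}) we obtain:

  H_0: rank C_0 − rank ∂_1 = 9 − 8 = 1, and the invariant factors of ∂_1 are all 1, so H_0 ≅ Z.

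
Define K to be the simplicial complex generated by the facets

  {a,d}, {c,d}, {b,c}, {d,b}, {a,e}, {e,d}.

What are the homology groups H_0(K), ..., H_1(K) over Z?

H_0 ≅ Z,  H_1 ≅ Z^2.

Fix the vertex order a < b < c < d < e and write every simplex with vertices in increasing order. Then dim K = 1 and the simplices of K are:

  0-simplices (5): a, b, c, d, e
  1-simplices (6): ad, ae, bc, bd, cd, de

giving chain groups C_0 ≅ Z^5, C_1 ≅ Z^6.

The boundary map ∂_1: C_1 → C_0 is given by ∂[p,q] = [q] − [p]. For instance
  ∂ad = d − a.
The 5×6 boundary matrix has rank 4 and Smith normal form diag(1,1,1,1).

Computing H_k = (kernel of ∂_k) / (image of ∂_{k+1}):

  H_0: rank C_0 − rank ∂_1 = 5 − 4 = 1, and the invariant factors of ∂_1 are all 1, so H_0 = Z.
  H_1: rank ker ∂_1 − rank ∂_2 = (6 − 4) − 0 = 2, and there is no ∂_2, so H_1 = Z^2.

As a check, the Euler characteristic is 5 − 6 = -1, which agrees with 1 − 2 = -1.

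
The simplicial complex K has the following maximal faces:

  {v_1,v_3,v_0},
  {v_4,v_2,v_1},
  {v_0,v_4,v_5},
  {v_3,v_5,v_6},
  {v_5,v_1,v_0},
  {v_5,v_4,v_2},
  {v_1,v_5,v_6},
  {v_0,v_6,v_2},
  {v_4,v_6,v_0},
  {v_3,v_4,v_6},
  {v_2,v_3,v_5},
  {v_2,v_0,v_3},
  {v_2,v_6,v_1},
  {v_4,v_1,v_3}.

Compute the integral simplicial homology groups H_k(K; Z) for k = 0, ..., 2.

K has 7 vertices, 21 edges, 14 triangles.
rank ∂_0 = 0, rank ∂_1 = 6 ⇒ b_0 = 7 − 0 − 6 = 1; all invariant factors of ∂_1 are 1 so no torsion. So H_0 = Z.
rank ∂_1 = 6, rank ∂_2 = 13 ⇒ b_1 = 21 − 6 − 13 = 2; all invariant factors of ∂_2 are 1 so no torsion. So H_1 = Z^2.
rank ∂_2 = 13, rank ∂_3 = 0 ⇒ b_2 = 14 − 13 − 0 = 1. So H_2 = Z.

H_0 = Z,  H_1 = Z^2,  H_2 = Z.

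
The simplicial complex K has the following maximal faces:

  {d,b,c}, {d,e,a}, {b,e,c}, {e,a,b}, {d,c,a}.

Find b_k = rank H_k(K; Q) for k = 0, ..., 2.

We work with the vertex ordering a < b < c < d < e. The simplices of K, each written with vertices in increasing order, are:

  0-simplices (5): a, b, c, d, e
  1-simplices (10): ab, ac, ad, ae, bc, bd, be, cd, ce, de
  2-simplices (5): abe, acd, ade, bcd, bce

Hence C_0 ≅ Z^5, C_1 ≅ Z^10, C_2 ≅ Z^5.

The boundary map ∂_1: C_1 → C_0 sends each edge [p,q] (with p < q) to q − p.
The resulting 5×10 matrix has rank 4, and its Smith normal form has invariant factors (1,1,1,1).

Boundary ∂_2: C_2 → C_1 sends each 2-simplex [p,q,r] to [q,r] − [p,r] + [p,q]. For instance
  ∂ade = de − ae + ad,
  ∂bcd = cd − bd + bc.
This gives a 10×5 integer matrix of rank 5; reducing to Smith normal form yields diagonal entries (1,1,1,1,1).

Computing H_k = (kernel of ∂_k) / (image of ∂_{k+1}):

  H_0: rank C_0 − rank ∂_1 = 5 − 4 = 1, and the invariant factors of ∂_1 are all 1, so H_0 ≅ Z.
  H_1: rank ker ∂_1 − rank ∂_2 = (10 − 4) − 5 = 1, and the invariant factors of ∂_2 are all 1, so H_1 ≅ Z.
  H_2: rank ker ∂_2 − rank ∂_3 = (5 − 5) − 0 = 0, and there is no ∂_3, so H_2 ≅ 0.

As a check, the Euler characteristic is 5 − 10 + 5 = 0, which agrees with 1 − 1 + 0 = 0.
(K is a triangulation of the Möbius band.)

Hence the Betti numbers are b_0 = 1, b_1 = 1, b_2 = 0.

b_0 = 1, b_1 = 1, b_2 = 0.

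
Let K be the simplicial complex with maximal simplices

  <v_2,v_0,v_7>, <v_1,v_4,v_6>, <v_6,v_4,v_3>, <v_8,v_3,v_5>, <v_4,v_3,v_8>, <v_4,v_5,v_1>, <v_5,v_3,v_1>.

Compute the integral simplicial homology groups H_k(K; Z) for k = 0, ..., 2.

We work with the vertex ordering v_0 < v_1 < v_2 < v_3 < v_4 < v_5 < v_6 < v_7 < v_8. The simplices of K, each written with vertices in increasing order, are:

  0-simplices (9): [v_0], [v_1], [v_2], [v_3], [v_4], [v_5], [v_6], [v_7], [v_8]
  1-simplices (15): (15 of them)
  2-simplices (7): [v_0,v_2,v_7], [v_1,v_3,v_5], [v_1,v_4,v_5], [v_1,v_4,v_6], [v_3,v_4,v_6], [v_3,v_4,v_8], [v_3,v_5,v_8]

giving chain groups C_0 ≅ Z^9, C_1 ≅ Z^15, C_2 ≅ Z^7.

∂_1: C_1 → C_0 is given by ∂[p,q] = [q] − [p]. For instance
  ∂[v_0,v_7] = [v_7] − [v_0].
The 9×15 boundary matrix has rank 7 and Smith normal form diag(1,1,1,1,1,1,1).

The boundary map ∂_2: C_2 → C_1 acts by ∂[p,q,r] = [q,r] − [p,r] + [p,q]. For instance
  ∂[v_3,v_4,v_8] = [v_4,v_8] − [v_3,v_8] + [v_3,v_4],
  ∂[v_1,v_3,v_5] = [v_3,v_5] − [v_1,v_5] + [v_1,v_3].
As a 15×7 matrix over Z this has rank 7, with invariant factors (1,1,1,1,1,1,1).

Computing H_k = (kernel of ∂_k) / (image of ∂_{k+1}):

  H_0: rank C_0 − rank ∂_1 = 9 − 7 = 2, and the invariant factors of ∂_1 are all 1, so H_0 ≅ Z^2.
  H_1: rank ker ∂_1 − rank ∂_2 = (15 − 7) − 7 = 1, and the invariant factors of ∂_2 are all 1, so H_1 ≅ Z.
  H_2: rank ker ∂_2 − rank ∂_3 = (7 − 7) − 0 = 0, and there is no ∂_3, so H_2 ≅ 0.

H_0 = Z^2,  H_1 = Z,  H_2 = 0.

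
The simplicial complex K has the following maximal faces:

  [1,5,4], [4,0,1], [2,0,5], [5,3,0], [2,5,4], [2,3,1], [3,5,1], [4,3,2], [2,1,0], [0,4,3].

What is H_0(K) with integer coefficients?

H_0 ≅ Z.

K has 6 vertices, 15 edges, 10 triangles.
rank ∂_0 = 0, rank ∂_1 = 5 ⇒ b_0 = 6 − 0 − 5 = 1; all invariant factors of ∂_1 are 1 so no torsion. So H_0 ≅ Z.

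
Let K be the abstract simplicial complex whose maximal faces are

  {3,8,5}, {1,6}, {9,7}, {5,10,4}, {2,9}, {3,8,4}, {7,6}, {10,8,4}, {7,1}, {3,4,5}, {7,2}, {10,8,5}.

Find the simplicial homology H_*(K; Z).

We work with the vertex ordering 1 < 2 < 3 < 4 < 5 < 6 < 7 < 8 < 9 < 10. The simplices of K, each written with vertices in increasing order, are:

  0-simplices (10): [1], [2], [3], [4], [5], [6], [7], [8], [9], [10]
  1-simplices (15): [1,6], [1,7], [2,7], [2,9], [3,4], [3,5], [3,8], [4,5], [4,8], [4,10], [5,8], [5,10], [6,7], [7,9], [8,10]
  2-simplices (6): [3,4,5], [3,4,8], [3,5,8], [4,5,10], [4,8,10], [5,8,10]

Hence C_0 ≅ Z^10, C_1 ≅ Z^15, C_2 ≅ Z^6.

Boundary ∂_1: C_1 → C_0 is given by ∂[p,q] = [q] − [p]. For instance
  ∂[5,10] = [10] − [5].
The resulting 10×15 matrix has rank 8, and its Smith normal form has invariant factors (1,1,1,1,1,1,1,1).

The boundary map ∂_2: C_2 → C_1 sends each 2-simplex [p,q,r] to [q,r] − [p,r] + [p,q]. For instance
  ∂[5,8,10] = [8,10] − [5,10] + [5,8],
  ∂[3,4,8] = [4,8] − [3,8] + [3,4].
The 15×6 boundary matrix has rank 5 and Smith normal form diag(1,1,1,1,1).

Reading off H_k = ker ∂_k / im ∂_{k+1}:

  H_0: rank C_0 − rank ∂_1 = 10 − 8 = 2, and the invariant factors of ∂_1 are all 1, so H_0 ≅ Z^2.
  H_1: rank ker ∂_1 − rank ∂_2 = (15 − 8) − 5 = 2, and the invariant factors of ∂_2 are all 1, so H_1 ≅ Z^2.
  H_2: rank ker ∂_2 − rank ∂_3 = (6 − 5) − 0 = 1, and there is no ∂_3, so H_2 ≅ Z.

As a check, the Euler characteristic is 10 − 15 + 6 = 1, which agrees with 2 − 2 + 1 = 1.

H_0 ≅ Z^2,  H_1 ≅ Z^2,  H_2 ≅ Z.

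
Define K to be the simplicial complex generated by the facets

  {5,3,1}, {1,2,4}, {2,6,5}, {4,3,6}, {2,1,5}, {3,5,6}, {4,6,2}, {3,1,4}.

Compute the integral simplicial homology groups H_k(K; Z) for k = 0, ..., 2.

H_0 ≅ Z,  H_1 = 0,  H_2 ≅ Z.

Fix the vertex order 1 < 2 < 3 < 4 < 5 < 6 and write every simplex with vertices in increasing order. Then dim K = 2 and the simplices of K are:

  0-simplices (6): [1], [2], [3], [4], [5], [6]
  1-simplices (12): [1,2], [1,3], [1,4], [1,5], [2,4], [2,5], [2,6], [3,4], [3,5], [3,6], [4,6], [5,6]
  2-simplices (8): [1,2,4], [1,2,5], [1,3,4], [1,3,5], [2,4,6], [2,5,6], [3,4,6], [3,5,6]

so the chain groups are C_0 ≅ Z^6, C_1 ≅ Z^12, C_2 ≅ Z^8.

The boundary map ∂_1: C_1 → C_0 maps an edge to its endpoints' difference, ∂[p,q] = q − p. For instance
  ∂[1,3] = [3] − [1].
The resulting 6×12 matrix has rank 5, and its Smith normal form has invariant factors (1,1,1,1,1).

Boundary ∂_2: C_2 → C_1 sends each 2-simplex [p,q,r] to [q,r] − [p,r] + [p,q]. For instance
  ∂[2,5,6] = [5,6] − [2,6] + [2,5],
  ∂[1,2,4] = [2,4] − [1,4] + [1,2].
As a 12×8 matrix over Z this has rank 7, with invariant factors (1,1,1,1,1,1,1).

From H_k ≅ ker(∂_k) / im(∂_{k+1}) we obtain:

  H_0: rank C_0 − rank ∂_1 = 6 − 5 = 1, and the invariant factors of ∂_1 are all 1, so H_0 ≅ Z.
  H_1: rank ker ∂_1 − rank ∂_2 = (12 − 5) − 7 = 0, and the invariant factors of ∂_2 are all 1, so H_1 ≅ 0.
  H_2: rank ker ∂_2 − rank ∂_3 = (8 − 7) − 0 = 1, and there is no ∂_3, so H_2 ≅ Z.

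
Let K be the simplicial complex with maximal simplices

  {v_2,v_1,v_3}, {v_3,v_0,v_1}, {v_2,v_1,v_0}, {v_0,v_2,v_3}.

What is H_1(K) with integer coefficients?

H_1 ≅ 0.

K has 4 vertices, 6 edges, 4 triangles.
rank ∂_1 = 3, rank ∂_2 = 3 ⇒ b_1 = 6 − 3 − 3 = 0; all invariant factors of ∂_2 are 1 so no torsion. So H_1 = 0.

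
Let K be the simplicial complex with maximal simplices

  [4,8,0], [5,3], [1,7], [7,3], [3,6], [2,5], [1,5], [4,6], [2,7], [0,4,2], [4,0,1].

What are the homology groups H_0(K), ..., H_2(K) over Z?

Take the total order 0 < 1 < 2 < 3 < 4 < 5 < 6 < 7 < 8 on the vertex set. Then K (dimension 2) consists of the simplices:

  0-simplices (9): [0], [1], [2], [3], [4], [5], [6], [7], [8]
  1-simplices (15): [0,1], [0,2], [0,4], [0,8], [1,4], [1,5], [1,7], [2,4], [2,5], [2,7], [3,5], [3,6], [3,7], [4,6], [4,8]
  2-simplices (3): [0,1,4], [0,2,4], [0,4,8]

Hence C_0 ≅ Z^9, C_1 ≅ Z^15, C_2 ≅ Z^3.

Boundary ∂_1: C_1 → C_0 maps an edge to its endpoints' difference, ∂[p,q] = q − p.
The 9×15 boundary matrix has rank 8 and Smith normal form diag(1,1,1,1,1,1,1,1).

The boundary map ∂_2: C_2 → C_1 maps a triangle to the signed sum of its edges. For instance
  ∂[0,1,4] = [1,4] − [0,4] + [0,1],
  ∂[0,4,8] = [4,8] − [0,8] + [0,4].
The resulting 15×3 matrix has rank 3, and its Smith normal form has invariant factors (1,1,1).

Reading off H_k = ker ∂_k / im ∂_{k+1}:

  H_0: rank C_0 − rank ∂_1 = 9 − 8 = 1, and the invariant factors of ∂_1 are all 1, so H_0 = Z.
  H_1: rank ker ∂_1 − rank ∂_2 = (15 − 8) − 3 = 4, and the invariant factors of ∂_2 are all 1, so H_1 = Z^4.
  H_2: rank ker ∂_2 − rank ∂_3 = (3 − 3) − 0 = 0, and there is no ∂_3, so H_2 = 0.

H_0 = Z,  H_1 = Z^4,  H_2 = 0.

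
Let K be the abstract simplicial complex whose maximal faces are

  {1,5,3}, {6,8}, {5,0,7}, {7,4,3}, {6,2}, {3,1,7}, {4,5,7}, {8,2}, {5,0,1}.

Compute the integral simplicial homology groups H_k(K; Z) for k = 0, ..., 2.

H_0 = Z^2,  H_1 = Z^2,  H_2 = 0.

K has 9 vertices, 15 edges, 6 triangles.
rank ∂_0 = 0, rank ∂_1 = 7 ⇒ b_0 = 9 − 0 − 7 = 2; all invariant factors of ∂_1 are 1 so no torsion. So H_0 ≅ Z^2.
rank ∂_1 = 7, rank ∂_2 = 6 ⇒ b_1 = 15 − 7 − 6 = 2; all invariant factors of ∂_2 are 1 so no torsion. So H_1 ≅ Z^2.
rank ∂_2 = 6, rank ∂_3 = 0 ⇒ b_2 = 6 − 6 − 0 = 0. So H_2 ≅ 0.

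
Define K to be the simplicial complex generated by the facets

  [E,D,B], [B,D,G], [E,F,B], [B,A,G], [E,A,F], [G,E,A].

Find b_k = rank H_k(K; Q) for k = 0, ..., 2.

b_0 = 1, b_1 = 1, b_2 = 0.

Fix the vertex order A < B < D < E < F < G and write every simplex with vertices in increasing order. Then dim K = 2 and the simplices of K are:

  0-simplices (6): A, B, D, E, F, G
  1-simplices (12): AB, AE, AF, AG, BD, BE, BF, BG, DE, DG, EF, EG
  2-simplices (6): ABG, AEF, AEG, BDE, BDG, BEF

Hence C_0 ≅ Z^6, C_1 ≅ Z^12, C_2 ≅ Z^6.

∂_1: C_1 → C_0 maps an edge to its endpoints' difference, ∂[p,q] = q − p.
The 6×12 boundary matrix has rank 5 and Smith normal form diag(1,1,1,1,1).

The boundary map ∂_2: C_2 → C_1 maps a triangle to the signed sum of its edges. For instance
  ∂BEF = EF − BF + BE,
  ∂AEG = EG − AG + AE.
The 12×6 boundary matrix has rank 6 and Smith normal form diag(1,1,1,1,1,1).

Now H_k = ker ∂_k / im ∂_{k+1}, so:

  H_0: rank C_0 − rank ∂_1 = 6 − 5 = 1, and the invariant factors of ∂_1 are all 1, so H_0 = Z.
  H_1: rank ker ∂_1 − rank ∂_2 = (12 − 5) − 6 = 1, and the invariant factors of ∂_2 are all 1, so H_1 = Z.
  H_2: rank ker ∂_2 − rank ∂_3 = (6 − 6) − 0 = 0, and there is no ∂_3, so H_2 = 0.

Hence the Betti numbers are b_0 = 1, b_1 = 1, b_2 = 0.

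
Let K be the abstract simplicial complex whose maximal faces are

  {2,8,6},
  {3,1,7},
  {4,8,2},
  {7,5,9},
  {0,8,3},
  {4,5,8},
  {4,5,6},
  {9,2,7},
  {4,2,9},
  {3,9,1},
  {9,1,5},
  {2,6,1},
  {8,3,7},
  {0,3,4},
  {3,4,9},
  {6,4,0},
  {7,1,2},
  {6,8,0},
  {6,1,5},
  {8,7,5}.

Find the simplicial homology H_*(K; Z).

H_0 ≅ Z,  H_1 ≅ Z ⊕ Z_2,  H_2 = 0.

Order the vertices as 0 < 1 < 2 < 3 < 4 < 5 < 6 < 7 < 8 < 9. Listing each simplex with vertices in this order, K has dimension 2 with simplices:

  0-simplices (10): [0], [1], [2], [3], [4], [5], [6], [7], [8], [9]
  1-simplices (30): (30 of them)
  2-simplices (20): (20 of them)

so the chain groups are C_0 ≅ Z^10, C_1 ≅ Z^30, C_2 ≅ Z^20.

The boundary map ∂_1: C_1 → C_0 maps an edge to its endpoints' difference, ∂[p,q] = q − p. For instance
  ∂[7,9] = [9] − [7].
The 10×30 boundary matrix has rank 9 and Smith normal form diag(1,1,1,1,1,1,1,1,1).

Boundary ∂_2: C_2 → C_1 acts by ∂[p,q,r] = [q,r] − [p,r] + [p,q]. For instance
  ∂[3,7,8] = [7,8] − [3,8] + [3,7],
  ∂[1,2,6] = [2,6] − [1,6] + [1,2].
The 30×20 boundary matrix has rank 20 and Smith normal form diag(1,1,1,1,1,1,1,1,1,1,1,1,1,1,1,1,1,1,1,2).

Now H_k = ker ∂_k / im ∂_{k+1}, so:

  H_0: rank C_0 − rank ∂_1 = 10 − 9 = 1, and the invariant factors of ∂_1 are all 1, so H_0 ≅ Z.
  H_1: rank ker ∂_1 − rank ∂_2 = (30 − 9) − 20 = 1, and ∂_2 has invariant factor 2 > 1, so H_1 ≅ Z ⊕ Z_2.
  H_2: rank ker ∂_2 − rank ∂_3 = (20 − 20) − 0 = 0, and there is no ∂_3, so H_2 ≅ 0.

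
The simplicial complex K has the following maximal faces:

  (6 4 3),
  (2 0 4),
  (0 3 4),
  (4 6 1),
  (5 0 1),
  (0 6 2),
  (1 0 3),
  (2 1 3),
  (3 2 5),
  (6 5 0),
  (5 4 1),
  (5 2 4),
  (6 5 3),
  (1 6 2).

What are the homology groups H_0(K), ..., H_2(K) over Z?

Fix the vertex order 0 < 1 < 2 < 3 < 4 < 5 < 6 and write every simplex with vertices in increasing order. Then dim K = 2 and the simplices of K are:

  0-simplices (7): [0], [1], [2], [3], [4], [5], [6]
  1-simplices (21): [0,1], [0,2], [0,3], [0,4], [0,5], [0,6], [1,2], [1,3], [1,4], [1,5], [1,6], [2,3], [2,4], [2,5], [2,6], [3,4], [3,5], [3,6], [4,5], [4,6], [5,6]
  2-simplices (14): [0,1,3], [0,1,5], [0,2,4], [0,2,6], [0,3,4], [0,5,6], [1,2,3], [1,2,6], [1,4,5], [1,4,6], [2,3,5], [2,4,5], [3,4,6], [3,5,6]

Hence C_0 ≅ Z^7, C_1 ≅ Z^21, C_2 ≅ Z^14.

∂_1: C_1 → C_0 sends each edge [p,q] (with p < q) to q − p. For instance
  ∂[2,3] = [3] − [2].
The 7×21 boundary matrix has rank 6 and Smith normal form diag(1,1,1,1,1,1).

The boundary map ∂_2: C_2 → C_1 sends each 2-simplex [p,q,r] to [q,r] − [p,r] + [p,q]. For instance
  ∂[1,2,3] = [2,3] − [1,3] + [1,2],
  ∂[0,5,6] = [5,6] − [0,6] + [0,5].
This gives a 21×14 integer matrix of rank 13; reducing to Smith normal form yields diagonal entries (1,1,1,1,1,1,1,1,1,1,1,1,1).

Reading off H_k = ker ∂_k / im ∂_{k+1}:

  H_0: rank C_0 − rank ∂_1 = 7 − 6 = 1, and the invariant factors of ∂_1 are all 1, so H_0 ≅ Z.
  H_1: rank ker ∂_1 − rank ∂_2 = (21 − 6) − 13 = 2, and the invariant factors of ∂_2 are all 1, so H_1 ≅ Z^2.
  H_2: rank ker ∂_2 − rank ∂_3 = (14 − 13) − 0 = 1, and there is no ∂_3, so H_2 ≅ Z.

(K is a triangulation of the torus T^2.)

H_0 = Z,  H_1 = Z^2,  H_2 = Z.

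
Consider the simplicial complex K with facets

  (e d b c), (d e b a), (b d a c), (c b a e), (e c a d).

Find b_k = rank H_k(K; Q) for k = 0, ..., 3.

Order the vertices as a < b < c < d < e. Listing each simplex with vertices in this order, K has dimension 3 with simplices:

  0-simplices (5): a, b, c, d, e
  1-simplices (10): ab, ac, ad, ae, bc, bd, be, cd, ce, de
  2-simplices (10): abc, abd, abe, acd, ace, ade, bcd, bce, bde, cde
  3-simplices (5): abcd, abce, abde, acde, bcde

giving chain groups C_0 ≅ Z^5, C_1 ≅ Z^10, C_2 ≅ Z^10, C_3 ≅ Z^5.

The boundary map ∂_1: C_1 → C_0 sends each edge [p,q] (with p < q) to q − p. For instance
  ∂cd = d − c.
The resulting 5×10 matrix has rank 4, and its Smith normal form has invariant factors (1,1,1,1).

Boundary ∂_2: C_2 → C_1 maps a triangle to the signed sum of its edges. For instance
  ∂abc = bc − ac + ab,
  ∂bce = ce − be + bc.
The 10×10 boundary matrix has rank 6 and Smith normal form diag(1,1,1,1,1,1).

∂_3: C_3 → C_2 sends each 3-simplex σ to the alternating sum Σ_i (−1)^i (σ with its i-th vertex removed). For instance
  ∂bcde = cde − bde + bce − bcd,
  ∂abce = bce − ace + abe − abc.
The resulting 10×5 matrix has rank 4, and its Smith normal form has invariant factors (1,1,1,1).

Now H_k = ker ∂_k / im ∂_{k+1}, so:

  H_0: rank C_0 − rank ∂_1 = 5 − 4 = 1, and the invariant factors of ∂_1 are all 1, so H_0 = Z.
  H_1: rank ker ∂_1 − rank ∂_2 = (10 − 4) − 6 = 0, and the invariant factors of ∂_2 are all 1, so H_1 = 0.
  H_2: rank ker ∂_2 − rank ∂_3 = (10 − 6) − 4 = 0, and the invariant factors of ∂_3 are all 1, so H_2 = 0.
  H_3: rank ker ∂_3 − rank ∂_4 = (5 − 4) − 0 = 1, and there is no ∂_4, so H_3 = Z.

Hence the Betti numbers are b_0 = 1, b_1 = 0, b_2 = 0, b_3 = 1.

b_0 = 1, b_1 = 0, b_2 = 0, b_3 = 1.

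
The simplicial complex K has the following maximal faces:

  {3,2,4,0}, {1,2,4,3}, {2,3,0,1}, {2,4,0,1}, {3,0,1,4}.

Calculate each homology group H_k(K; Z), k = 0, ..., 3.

H_0 = Z,  H_1 = 0,  H_2 = 0,  H_3 = Z.

K has 5 vertices, 10 edges, 10 triangles, 5 3-simplices.
rank ∂_0 = 0, rank ∂_1 = 4 ⇒ b_0 = 5 − 0 − 4 = 1; all invariant factors of ∂_1 are 1 so no torsion. So H_0 ≅ Z.
rank ∂_1 = 4, rank ∂_2 = 6 ⇒ b_1 = 10 − 4 − 6 = 0; all invariant factors of ∂_2 are 1 so no torsion. So H_1 ≅ 0.
rank ∂_2 = 6, rank ∂_3 = 4 ⇒ b_2 = 10 − 6 − 4 = 0; all invariant factors of ∂_3 are 1 so no torsion. So H_2 ≅ 0.
rank ∂_3 = 4, rank ∂_4 = 0 ⇒ b_3 = 5 − 4 − 0 = 1. So H_3 ≅ Z.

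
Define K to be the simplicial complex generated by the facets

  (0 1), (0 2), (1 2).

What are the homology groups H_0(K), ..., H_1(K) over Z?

H_0 ≅ Z,  H_1 ≅ Z.

We work with the vertex ordering 0 < 1 < 2. The simplices of K, each written with vertices in increasing order, are:

  0-simplices (3): [0], [1], [2]
  1-simplices (3): [0,1], [0,2], [1,2]

so the chain groups are C_0 ≅ Z^3, C_1 ≅ Z^3.

Boundary ∂_1: C_1 → C_0 maps an edge to its endpoints' difference, ∂[p,q] = q − p. For instance
  ∂[0,1] = [1] − [0].
As a 3×3 matrix over Z this has rank 2, with invariant factors (1,1).

Computing H_k = (kernel of ∂_k) / (image of ∂_{k+1}):

  H_0: rank C_0 − rank ∂_1 = 3 − 2 = 1, and the invariant factors of ∂_1 are all 1, so H_0 ≅ Z.
  H_1: rank ker ∂_1 − rank ∂_2 = (3 − 2) − 0 = 1, and there is no ∂_2, so H_1 ≅ Z.

As a check, the Euler characteristic is 3 − 3 = 0, which agrees with 1 − 1 = 0.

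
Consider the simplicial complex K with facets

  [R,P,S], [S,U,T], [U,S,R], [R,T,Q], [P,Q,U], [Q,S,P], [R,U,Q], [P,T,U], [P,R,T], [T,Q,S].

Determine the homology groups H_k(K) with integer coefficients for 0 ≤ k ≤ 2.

Take the total order P < Q < R < S < T < U on the vertex set. Then K (dimension 2) consists of the simplices:

  0-simplices (6): P, Q, R, S, T, U
  1-simplices (15): PQ, PR, PS, PT, PU, QR, QS, QT, QU, RS, RT, RU, ST, SU, TU
  2-simplices (10): PQS, PQU, PRS, PRT, PTU, QRT, QRU, QST, RSU, STU

Hence C_0 ≅ Z^6, C_1 ≅ Z^15, C_2 ≅ Z^10.

Boundary ∂_1: C_1 → C_0 maps an edge to its endpoints' difference, ∂[p,q] = q − p. For instance
  ∂QS = S − Q.
The resulting 6×15 matrix has rank 5, and its Smith normal form has invariant factors (1,1,1,1,1).

Boundary ∂_2: C_2 → C_1 acts by ∂[p,q,r] = [q,r] − [p,r] + [p,q]. For instance
  ∂PRS = RS − PS + PR,
  ∂STU = TU − SU + ST.
This gives a 15×10 integer matrix of rank 10; reducing to Smith normal form yields diagonal entries (1,1,1,1,1,1,1,1,1,2).

Computing H_k = (kernel of ∂_k) / (image of ∂_{k+1}):

  H_0: rank C_0 − rank ∂_1 = 6 − 5 = 1, and the invariant factors of ∂_1 are all 1, so H_0 ≅ Z.
  H_1: rank ker ∂_1 − rank ∂_2 = (15 − 5) − 10 = 0, and ∂_2 has invariant factor 2 > 1, so H_1 ≅ Z/2Z.
  H_2: rank ker ∂_2 − rank ∂_3 = (10 − 10) − 0 = 0, and there is no ∂_3, so H_2 ≅ 0.

H_0 ≅ Z,  H_1 ≅ Z/2Z,  H_2 = 0.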